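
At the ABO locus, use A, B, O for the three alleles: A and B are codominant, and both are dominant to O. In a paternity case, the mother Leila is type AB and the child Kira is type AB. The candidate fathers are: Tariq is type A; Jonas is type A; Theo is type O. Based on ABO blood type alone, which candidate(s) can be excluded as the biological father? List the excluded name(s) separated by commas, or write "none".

Theo

A candidate is excluded only if no genotype consistent with his phenotype could produce a type AB child with a type AB mother.
Theo (type O): no genotype consistent with that phenotype can produce a type-AB child with a type-AB mother.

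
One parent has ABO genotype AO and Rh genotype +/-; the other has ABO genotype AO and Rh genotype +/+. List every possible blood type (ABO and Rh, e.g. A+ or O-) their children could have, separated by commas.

Gametes from AO × AO give offspring ABO genotypes AA, AO, OO, i.e. phenotypes O, A.
Rh cross +/- × +/+ → phenotypes Rh+.
Combining independently: O+, A+.

O+, A+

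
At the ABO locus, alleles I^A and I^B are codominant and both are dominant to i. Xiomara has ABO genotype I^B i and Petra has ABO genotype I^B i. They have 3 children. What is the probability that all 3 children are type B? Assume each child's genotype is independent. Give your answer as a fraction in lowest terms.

27/64

ABO cross I^B i × I^B i → 1/4 O, 3/4 B.
So P(type B) = 3/4 per child.
All 3 independent: (3/4)^3 = 27/64.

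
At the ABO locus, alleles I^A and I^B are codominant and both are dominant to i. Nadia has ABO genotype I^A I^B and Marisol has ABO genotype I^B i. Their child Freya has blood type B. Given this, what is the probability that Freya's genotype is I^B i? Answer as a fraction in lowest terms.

Cross I^A I^B × I^B i → 1/4 I^A I^B, 1/4 I^A i, 1/4 I^B I^B, 1/4 I^B i.
Type-B genotypes among offspring: I^B I^B (1/4), I^B i (1/4); total 1/2.
P(I^B i | type B) = (1/4) / (1/2) = 1/2.

1/2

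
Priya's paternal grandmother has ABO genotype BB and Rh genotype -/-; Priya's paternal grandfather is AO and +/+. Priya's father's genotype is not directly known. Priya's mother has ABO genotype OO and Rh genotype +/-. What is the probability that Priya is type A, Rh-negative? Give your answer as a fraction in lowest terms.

1/16

Priya's father's ABO genotype from BB × AO: 1/2 AB, 1/2 BO.
Crossing each possibility with the mother OO and summing P(type A): 1/2·1/2 + 1/2·0 = 1/4.
Similarly for Rh via the father's Rh distribution: P(Rh-) = 1/4.
Independent loci: 1/4 × 1/4 = 1/16.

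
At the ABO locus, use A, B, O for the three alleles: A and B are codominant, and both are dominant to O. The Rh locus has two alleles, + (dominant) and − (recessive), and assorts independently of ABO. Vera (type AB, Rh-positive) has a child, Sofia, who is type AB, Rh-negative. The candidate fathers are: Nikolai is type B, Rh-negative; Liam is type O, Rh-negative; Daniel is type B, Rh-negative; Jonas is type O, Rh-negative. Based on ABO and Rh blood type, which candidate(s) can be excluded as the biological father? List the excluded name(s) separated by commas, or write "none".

Liam, Jonas

A candidate is excluded only if no genotype consistent with his phenotype could produce a type AB, Rh-negative child with a type AB, Rh-positive mother.
Liam (type O, Rh-): no genotype consistent with that phenotype can produce a type-AB Rh- child with a type-AB mother.
Jonas (type O, Rh-): no genotype consistent with that phenotype can produce a type-AB Rh- child with a type-AB mother.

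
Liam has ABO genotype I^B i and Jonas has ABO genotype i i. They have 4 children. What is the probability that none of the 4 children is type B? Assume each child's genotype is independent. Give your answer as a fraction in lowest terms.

1/16

ABO cross I^B i × i i → 1/2 O, 1/2 B.
So P(type B) = 1/2 per child.
P(not type B) = 1/2 for one child; (1/2)^4 = 1/16.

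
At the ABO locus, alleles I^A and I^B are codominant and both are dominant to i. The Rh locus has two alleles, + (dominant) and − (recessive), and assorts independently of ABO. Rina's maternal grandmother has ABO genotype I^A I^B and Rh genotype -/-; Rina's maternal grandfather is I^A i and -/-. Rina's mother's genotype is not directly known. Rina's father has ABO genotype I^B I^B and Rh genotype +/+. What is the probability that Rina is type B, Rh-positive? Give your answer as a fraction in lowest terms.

1/2

Rina's mother's ABO genotype from I^A I^B × I^A i: 1/4 I^A I^A, 1/4 I^A I^B, 1/4 I^A i, 1/4 I^B i.
Crossing each possibility with the father I^B I^B and summing P(type B): 1/4·0 + 1/4·1/2 + 1/4·1/2 + 1/4·1 = 1/2.
Similarly for Rh via the mother's Rh distribution: P(Rh+) = 1.
Independent loci: 1/2 × 1 = 1/2.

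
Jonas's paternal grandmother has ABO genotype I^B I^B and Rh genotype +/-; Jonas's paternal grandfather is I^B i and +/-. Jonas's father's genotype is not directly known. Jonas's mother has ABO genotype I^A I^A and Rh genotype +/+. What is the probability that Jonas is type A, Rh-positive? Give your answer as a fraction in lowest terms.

Jonas's father's ABO genotype from I^B I^B × I^B i: 1/2 I^B I^B, 1/2 I^B i.
Crossing each possibility with the mother I^A I^A and summing P(type A): 1/2·0 + 1/2·1/2 = 1/4.
Similarly for Rh via the father's Rh distribution: P(Rh+) = 1.
Independent loci: 1/4 × 1 = 1/4.

1/4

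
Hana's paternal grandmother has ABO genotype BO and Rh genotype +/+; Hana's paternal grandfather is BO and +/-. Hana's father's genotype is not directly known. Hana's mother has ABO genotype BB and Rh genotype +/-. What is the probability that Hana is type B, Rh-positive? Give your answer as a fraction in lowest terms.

Hana's father's ABO genotype from BO × BO: 1/4 BB, 1/2 BO, 1/4 OO.
Crossing each possibility with the mother BB and summing P(type B): 1/4·1 + 1/2·1 + 1/4·1 = 1.
Similarly for Rh via the father's Rh distribution: P(Rh+) = 7/8.
Independent loci: 1 × 7/8 = 7/8.

7/8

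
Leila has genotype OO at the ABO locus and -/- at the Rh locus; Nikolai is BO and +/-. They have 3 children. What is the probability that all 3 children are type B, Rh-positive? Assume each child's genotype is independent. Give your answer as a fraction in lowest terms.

1/64

ABO cross OO × BO → 1/2 O, 1/2 B.
Rh cross -/- × +/- → 1/2 Rh+, 1/2 Rh-; so P(type B, Rh-positive) = 1/2 × 1/2 = 1/4 per child.
All 3 independent: (1/4)^3 = 1/64.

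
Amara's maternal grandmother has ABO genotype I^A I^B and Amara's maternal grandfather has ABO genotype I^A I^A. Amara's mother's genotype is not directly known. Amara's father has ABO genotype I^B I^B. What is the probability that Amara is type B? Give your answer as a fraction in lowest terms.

Amara's mother's ABO genotype from I^A I^B × I^A I^A: 1/2 I^A I^A, 1/2 I^A I^B.
Crossing each possibility with the father I^B I^B and summing P(type B): 1/2·0 + 1/2·1/2 = 1/4.

1/4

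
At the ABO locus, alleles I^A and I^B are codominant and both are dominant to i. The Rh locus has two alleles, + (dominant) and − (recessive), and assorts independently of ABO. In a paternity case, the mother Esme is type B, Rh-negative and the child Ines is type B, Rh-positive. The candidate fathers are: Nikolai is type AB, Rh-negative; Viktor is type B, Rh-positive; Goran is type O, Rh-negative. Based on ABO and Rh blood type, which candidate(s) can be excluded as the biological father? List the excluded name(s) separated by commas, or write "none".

A candidate is excluded only if no genotype consistent with his phenotype could produce a type B, Rh-positive child with a type B, Rh-negative mother.
Nikolai (type AB, Rh-): no genotype consistent with that phenotype can produce a type-B Rh+ child with a type-B mother.
Goran (type O, Rh-): no genotype consistent with that phenotype can produce a type-B Rh+ child with a type-B mother.

Nikolai, Goran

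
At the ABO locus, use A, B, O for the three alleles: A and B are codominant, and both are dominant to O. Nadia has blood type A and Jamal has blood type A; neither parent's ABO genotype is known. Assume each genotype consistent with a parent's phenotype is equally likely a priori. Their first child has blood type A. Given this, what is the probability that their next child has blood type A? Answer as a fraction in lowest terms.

19/20

Possible genotypes: Nadia ∈ {AA, AO}; Jamal ∈ {AA, AO}.
Weight each parental genotype pair by prior × P(type-A child):
  AA × AA: posterior weight 4/15; P(next child type A) = 1.
  AA × AO: posterior weight 4/15; P(next child type A) = 1.
  AO × AA: posterior weight 4/15; P(next child type A) = 1.
  AO × AO: posterior weight 1/5; P(next child type A) = 3/4.
Weighted sum = 19/20.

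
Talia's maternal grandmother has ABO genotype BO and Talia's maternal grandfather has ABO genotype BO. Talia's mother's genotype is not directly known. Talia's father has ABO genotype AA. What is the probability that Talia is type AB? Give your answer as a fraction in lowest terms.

1/2

Talia's mother's ABO genotype from BO × BO: 1/4 BB, 1/2 BO, 1/4 OO.
Crossing each possibility with the father AA and summing P(type AB): 1/4·1 + 1/2·1/2 + 1/4·0 = 1/2.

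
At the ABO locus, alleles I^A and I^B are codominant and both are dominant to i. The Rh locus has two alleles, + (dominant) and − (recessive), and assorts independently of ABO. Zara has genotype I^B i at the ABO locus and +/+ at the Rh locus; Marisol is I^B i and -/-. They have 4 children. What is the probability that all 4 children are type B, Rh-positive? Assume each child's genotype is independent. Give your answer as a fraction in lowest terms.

81/256

ABO cross I^B i × I^B i → 1/4 O, 3/4 B.
Rh cross +/+ × -/- → 1 Rh+; so P(type B, Rh-positive) = 3/4 × 1 = 3/4 per child.
All 4 independent: (3/4)^4 = 81/256.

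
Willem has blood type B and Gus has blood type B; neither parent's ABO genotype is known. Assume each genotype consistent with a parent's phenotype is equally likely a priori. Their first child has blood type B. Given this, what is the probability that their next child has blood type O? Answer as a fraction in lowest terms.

1/20

Possible genotypes: Willem ∈ {BB, BO}; Gus ∈ {BB, BO}.
Weight each parental genotype pair by prior × P(type-B child):
  BB × BB: posterior weight 4/15; P(next child type O) = 0.
  BB × BO: posterior weight 4/15; P(next child type O) = 0.
  BO × BB: posterior weight 4/15; P(next child type O) = 0.
  BO × BO: posterior weight 1/5; P(next child type O) = 1/4.
Weighted sum = 1/20.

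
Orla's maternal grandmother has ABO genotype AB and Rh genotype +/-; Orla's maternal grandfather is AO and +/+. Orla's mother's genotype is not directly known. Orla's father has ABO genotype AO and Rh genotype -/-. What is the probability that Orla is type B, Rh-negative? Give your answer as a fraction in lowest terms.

1/32

Orla's mother's ABO genotype from AB × AO: 1/4 AA, 1/4 AB, 1/4 AO, 1/4 BO.
Crossing each possibility with the father AO and summing P(type B): 1/4·0 + 1/4·1/4 + 1/4·0 + 1/4·1/4 = 1/8.
Similarly for Rh via the mother's Rh distribution: P(Rh-) = 1/4.
Independent loci: 1/8 × 1/4 = 1/32.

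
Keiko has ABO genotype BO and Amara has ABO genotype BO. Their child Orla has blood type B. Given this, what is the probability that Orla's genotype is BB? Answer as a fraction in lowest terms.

Cross BO × BO → 1/4 BB, 1/2 BO, 1/4 OO.
Type-B genotypes among offspring: BB (1/4), BO (1/2); total 3/4.
P(BB | type B) = (1/4) / (3/4) = 1/3.

1/3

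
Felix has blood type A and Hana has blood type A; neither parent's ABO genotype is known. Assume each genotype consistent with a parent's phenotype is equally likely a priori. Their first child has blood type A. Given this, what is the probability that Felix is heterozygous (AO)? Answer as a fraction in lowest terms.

Possible genotypes: Felix ∈ {AA, AO}; Hana ∈ {AA, AO}.
Weight each parental genotype pair by prior × P(type-A child):
  AA × AA: posterior weight 4/15.
  AA × AO: posterior weight 4/15.
  AO × AA: posterior weight 4/15.
  AO × AO: posterior weight 1/5.
Sum the posterior weight over pairs where Felix is AO: 7/15.

7/15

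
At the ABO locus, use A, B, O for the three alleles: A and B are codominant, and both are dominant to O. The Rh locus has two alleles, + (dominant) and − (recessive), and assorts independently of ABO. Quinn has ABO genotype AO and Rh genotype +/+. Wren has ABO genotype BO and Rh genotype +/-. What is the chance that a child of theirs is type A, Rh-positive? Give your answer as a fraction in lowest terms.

1/4

ABO cross AO × BO → offspring phenotypes: 1/4 O, 1/4 A, 1/4 B, 1/4 AB.
Rh cross +/+ × +/- → 1 Rh+.
Independent loci: P(type A, Rh-positive) = 1/4 × 1 = 1/4.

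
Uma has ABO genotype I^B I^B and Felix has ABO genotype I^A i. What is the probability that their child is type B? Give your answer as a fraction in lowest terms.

1/2

ABO cross I^B I^B × I^A i → offspring phenotypes: 1/2 B, 1/2 AB.
So P(type B) = 1/2.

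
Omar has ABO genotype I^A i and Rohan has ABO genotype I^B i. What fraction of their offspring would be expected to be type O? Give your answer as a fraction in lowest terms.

1/4

ABO cross I^A i × I^B i → offspring phenotypes: 1/4 O, 1/4 A, 1/4 B, 1/4 AB.
So P(type O) = 1/4.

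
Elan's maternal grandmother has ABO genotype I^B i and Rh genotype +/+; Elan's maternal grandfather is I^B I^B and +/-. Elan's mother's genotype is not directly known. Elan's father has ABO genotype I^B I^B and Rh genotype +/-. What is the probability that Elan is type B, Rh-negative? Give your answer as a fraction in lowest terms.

1/8

Elan's mother's ABO genotype from I^B i × I^B I^B: 1/2 I^B I^B, 1/2 I^B i.
Crossing each possibility with the father I^B I^B and summing P(type B): 1/2·1 + 1/2·1 = 1.
Similarly for Rh via the mother's Rh distribution: P(Rh-) = 1/8.
Independent loci: 1 × 1/8 = 1/8.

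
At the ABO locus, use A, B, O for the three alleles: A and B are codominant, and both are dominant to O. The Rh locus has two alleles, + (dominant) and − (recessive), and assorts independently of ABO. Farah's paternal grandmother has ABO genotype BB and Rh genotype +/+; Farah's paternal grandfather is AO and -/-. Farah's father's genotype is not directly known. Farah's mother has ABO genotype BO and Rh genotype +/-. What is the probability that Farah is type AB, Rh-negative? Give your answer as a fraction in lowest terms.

Farah's father's ABO genotype from BB × AO: 1/2 AB, 1/2 BO.
Crossing each possibility with the mother BO and summing P(type AB): 1/2·1/4 + 1/2·0 = 1/8.
Similarly for Rh via the father's Rh distribution: P(Rh-) = 1/4.
Independent loci: 1/8 × 1/4 = 1/32.

1/32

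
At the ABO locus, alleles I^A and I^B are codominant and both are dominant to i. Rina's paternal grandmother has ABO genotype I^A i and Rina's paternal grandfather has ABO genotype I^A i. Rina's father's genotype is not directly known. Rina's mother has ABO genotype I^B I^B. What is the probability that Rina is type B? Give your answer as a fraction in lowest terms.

Rina's father's ABO genotype from I^A i × I^A i: 1/4 I^A I^A, 1/2 I^A i, 1/4 i i.
Crossing each possibility with the mother I^B I^B and summing P(type B): 1/4·0 + 1/2·1/2 + 1/4·1 = 1/2.

1/2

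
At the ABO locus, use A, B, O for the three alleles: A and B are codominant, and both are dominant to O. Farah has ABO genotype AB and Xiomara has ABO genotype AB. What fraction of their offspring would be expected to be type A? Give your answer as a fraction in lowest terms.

ABO cross AB × AB → offspring phenotypes: 1/4 A, 1/4 B, 1/2 AB.
So P(type A) = 1/4.

1/4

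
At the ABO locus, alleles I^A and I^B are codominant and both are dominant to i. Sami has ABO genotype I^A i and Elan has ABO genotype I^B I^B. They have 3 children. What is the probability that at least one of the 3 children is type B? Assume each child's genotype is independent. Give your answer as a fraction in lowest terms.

7/8

ABO cross I^A i × I^B I^B → 1/2 B, 1/2 AB.
So P(type B) = 1/2 per child.
P(none) = (1/2)^3 = 1/8; P(at least one) = 1 − 1/8 = 7/8.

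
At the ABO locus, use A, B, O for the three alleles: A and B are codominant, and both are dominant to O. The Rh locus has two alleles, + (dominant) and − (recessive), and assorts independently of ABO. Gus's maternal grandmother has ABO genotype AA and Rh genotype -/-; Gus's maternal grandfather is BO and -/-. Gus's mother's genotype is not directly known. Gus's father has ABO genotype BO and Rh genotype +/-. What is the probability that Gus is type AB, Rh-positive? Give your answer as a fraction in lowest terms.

Gus's mother's ABO genotype from AA × BO: 1/2 AB, 1/2 AO.
Crossing each possibility with the father BO and summing P(type AB): 1/2·1/4 + 1/2·1/4 = 1/4.
Similarly for Rh via the mother's Rh distribution: P(Rh+) = 1/2.
Independent loci: 1/4 × 1/2 = 1/8.

1/8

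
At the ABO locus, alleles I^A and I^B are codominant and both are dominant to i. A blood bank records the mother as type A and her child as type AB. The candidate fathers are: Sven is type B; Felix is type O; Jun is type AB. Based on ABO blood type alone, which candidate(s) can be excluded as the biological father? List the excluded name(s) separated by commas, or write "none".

A candidate is excluded only if no genotype consistent with his phenotype could produce a type AB child with a type A mother.
Felix (type O): no genotype consistent with that phenotype can produce a type-AB child with a type-A mother.

Felix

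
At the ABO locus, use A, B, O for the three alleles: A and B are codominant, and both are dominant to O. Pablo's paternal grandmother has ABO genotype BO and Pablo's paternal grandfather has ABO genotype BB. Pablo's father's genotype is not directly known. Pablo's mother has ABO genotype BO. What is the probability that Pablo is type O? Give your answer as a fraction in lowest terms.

Pablo's father's ABO genotype from BO × BB: 1/2 BB, 1/2 BO.
Crossing each possibility with the mother BO and summing P(type O): 1/2·0 + 1/2·1/4 = 1/8.

1/8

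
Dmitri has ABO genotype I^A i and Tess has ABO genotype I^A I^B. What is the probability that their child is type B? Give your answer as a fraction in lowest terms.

ABO cross I^A i × I^A I^B → offspring phenotypes: 1/2 A, 1/4 B, 1/4 AB.
So P(type B) = 1/4.

1/4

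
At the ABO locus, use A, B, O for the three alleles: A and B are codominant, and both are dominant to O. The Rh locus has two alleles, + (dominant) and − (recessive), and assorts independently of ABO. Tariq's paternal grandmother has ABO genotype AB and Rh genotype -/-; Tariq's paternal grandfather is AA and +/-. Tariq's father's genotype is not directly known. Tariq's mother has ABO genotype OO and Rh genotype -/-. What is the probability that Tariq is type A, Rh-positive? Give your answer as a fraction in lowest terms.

Tariq's father's ABO genotype from AB × AA: 1/2 AA, 1/2 AB.
Crossing each possibility with the mother OO and summing P(type A): 1/2·1 + 1/2·1/2 = 3/4.
Similarly for Rh via the father's Rh distribution: P(Rh+) = 1/4.
Independent loci: 3/4 × 1/4 = 3/16.

3/16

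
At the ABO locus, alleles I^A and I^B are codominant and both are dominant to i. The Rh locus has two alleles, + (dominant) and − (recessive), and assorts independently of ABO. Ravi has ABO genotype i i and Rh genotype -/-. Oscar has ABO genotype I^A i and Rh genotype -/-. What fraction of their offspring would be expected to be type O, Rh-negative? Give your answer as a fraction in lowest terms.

ABO cross i i × I^A i → offspring phenotypes: 1/2 O, 1/2 A.
Rh cross -/- × -/- → 1 Rh-.
Independent loci: P(type O, Rh-negative) = 1/2 × 1 = 1/2.

1/2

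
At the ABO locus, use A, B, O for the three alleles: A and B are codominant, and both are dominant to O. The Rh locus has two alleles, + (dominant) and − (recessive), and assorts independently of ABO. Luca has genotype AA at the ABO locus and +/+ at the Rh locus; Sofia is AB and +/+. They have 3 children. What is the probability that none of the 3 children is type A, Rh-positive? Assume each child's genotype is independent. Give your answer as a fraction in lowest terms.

ABO cross AA × AB → 1/2 A, 1/2 AB.
Rh cross +/+ × +/+ → 1 Rh+; so P(type A, Rh-positive) = 1/2 × 1 = 1/2 per child.
P(not type A, Rh-positive) = 1/2 for one child; (1/2)^3 = 1/8.

1/8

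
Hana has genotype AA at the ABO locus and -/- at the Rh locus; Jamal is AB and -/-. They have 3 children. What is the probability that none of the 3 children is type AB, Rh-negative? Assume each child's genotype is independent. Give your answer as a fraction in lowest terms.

ABO cross AA × AB → 1/2 A, 1/2 AB.
Rh cross -/- × -/- → 1 Rh-; so P(type AB, Rh-negative) = 1/2 × 1 = 1/2 per child.
P(not type AB, Rh-negative) = 1/2 for one child; (1/2)^3 = 1/8.

1/8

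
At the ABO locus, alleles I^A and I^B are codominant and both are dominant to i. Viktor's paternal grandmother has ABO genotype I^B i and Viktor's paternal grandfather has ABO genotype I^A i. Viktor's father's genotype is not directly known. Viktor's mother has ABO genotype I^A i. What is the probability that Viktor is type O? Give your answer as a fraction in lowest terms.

Viktor's father's ABO genotype from I^B i × I^A i: 1/4 I^A I^B, 1/4 I^A i, 1/4 I^B i, 1/4 i i.
Crossing each possibility with the mother I^A i and summing P(type O): 1/4·0 + 1/4·1/4 + 1/4·1/4 + 1/4·1/2 = 1/4.

1/4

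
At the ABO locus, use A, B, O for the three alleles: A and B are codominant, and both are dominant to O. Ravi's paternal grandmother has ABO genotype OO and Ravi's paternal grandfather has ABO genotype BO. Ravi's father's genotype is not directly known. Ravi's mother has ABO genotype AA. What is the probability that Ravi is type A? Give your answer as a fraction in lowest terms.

3/4

Ravi's father's ABO genotype from OO × BO: 1/2 BO, 1/2 OO.
Crossing each possibility with the mother AA and summing P(type A): 1/2·1/2 + 1/2·1 = 3/4.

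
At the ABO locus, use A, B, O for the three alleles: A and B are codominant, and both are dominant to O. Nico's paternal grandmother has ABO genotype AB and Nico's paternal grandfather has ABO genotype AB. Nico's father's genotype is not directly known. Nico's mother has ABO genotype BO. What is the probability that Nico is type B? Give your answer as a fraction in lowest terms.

Nico's father's ABO genotype from AB × AB: 1/4 AA, 1/2 AB, 1/4 BB.
Crossing each possibility with the mother BO and summing P(type B): 1/4·0 + 1/2·1/2 + 1/4·1 = 1/2.

1/2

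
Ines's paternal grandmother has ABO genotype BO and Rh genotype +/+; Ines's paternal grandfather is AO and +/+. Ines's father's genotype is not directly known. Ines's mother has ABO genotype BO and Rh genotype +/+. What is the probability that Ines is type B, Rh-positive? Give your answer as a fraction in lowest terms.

1/2

Ines's father's ABO genotype from BO × AO: 1/4 AB, 1/4 AO, 1/4 BO, 1/4 OO.
Crossing each possibility with the mother BO and summing P(type B): 1/4·1/2 + 1/4·1/4 + 1/4·3/4 + 1/4·1/2 = 1/2.
Similarly for Rh via the father's Rh distribution: P(Rh+) = 1.
Independent loci: 1/2 × 1 = 1/2.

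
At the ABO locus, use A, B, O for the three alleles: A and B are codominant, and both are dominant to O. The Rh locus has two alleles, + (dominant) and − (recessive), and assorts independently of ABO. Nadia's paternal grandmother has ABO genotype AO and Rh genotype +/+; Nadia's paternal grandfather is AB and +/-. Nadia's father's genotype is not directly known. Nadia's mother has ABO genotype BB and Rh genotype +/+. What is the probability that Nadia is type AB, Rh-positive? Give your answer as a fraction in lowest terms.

Nadia's father's ABO genotype from AO × AB: 1/4 AA, 1/4 AB, 1/4 AO, 1/4 BO.
Crossing each possibility with the mother BB and summing P(type AB): 1/4·1 + 1/4·1/2 + 1/4·1/2 + 1/4·0 = 1/2.
Similarly for Rh via the father's Rh distribution: P(Rh+) = 1.
Independent loci: 1/2 × 1 = 1/2.

1/2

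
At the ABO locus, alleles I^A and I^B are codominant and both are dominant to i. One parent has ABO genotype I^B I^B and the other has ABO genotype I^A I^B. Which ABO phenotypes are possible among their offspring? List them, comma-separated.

Gametes from I^B I^B × I^A I^B give offspring ABO genotypes I^A I^B, I^B I^B, i.e. phenotypes B, AB.

B, AB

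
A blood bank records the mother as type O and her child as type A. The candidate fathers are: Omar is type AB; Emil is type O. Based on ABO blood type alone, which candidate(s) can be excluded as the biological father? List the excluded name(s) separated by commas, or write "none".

A candidate is excluded only if no genotype consistent with his phenotype could produce a type A child with a type O mother.
Emil (type O): no genotype consistent with that phenotype can produce a type-A child with a type-O mother.

Emil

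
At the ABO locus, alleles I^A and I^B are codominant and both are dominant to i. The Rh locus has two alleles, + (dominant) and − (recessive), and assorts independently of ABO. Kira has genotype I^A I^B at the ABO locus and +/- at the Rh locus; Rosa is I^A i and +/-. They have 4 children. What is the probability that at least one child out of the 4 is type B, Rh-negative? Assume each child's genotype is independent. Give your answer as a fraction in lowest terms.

ABO cross I^A I^B × I^A i → 1/2 A, 1/4 B, 1/4 AB.
Rh cross +/- × +/- → 3/4 Rh+, 1/4 Rh-; so P(type B, Rh-negative) = 1/4 × 1/4 = 1/16 per child.
P(none) = (15/16)^4 = 50625/65536; P(at least one) = 1 − 50625/65536 = 14911/65536.

14911/65536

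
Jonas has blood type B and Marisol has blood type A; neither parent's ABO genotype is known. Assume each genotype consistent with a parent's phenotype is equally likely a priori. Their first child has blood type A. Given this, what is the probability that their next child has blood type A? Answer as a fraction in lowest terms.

5/12

Possible genotypes: Jonas ∈ {I^B I^B, I^B i}; Marisol ∈ {I^A I^A, I^A i}.
Weight each parental genotype pair by prior × P(type-A child):
  I^B i × I^A I^A: posterior weight 2/3; P(next child type A) = 1/2.
  I^B i × I^A i: posterior weight 1/3; P(next child type A) = 1/4.
Weighted sum = 5/12.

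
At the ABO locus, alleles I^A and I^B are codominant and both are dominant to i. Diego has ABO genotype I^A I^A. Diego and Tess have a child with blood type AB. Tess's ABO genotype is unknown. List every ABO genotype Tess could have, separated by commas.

I^A I^B, I^B I^B, I^B i

For each candidate genotype of Tess, check whether crossing it with I^A I^A can produce every observed child phenotype.
  I^A I^A → possible child types {A} ✗
  I^A I^B → possible child types {A, AB} ✓
  I^A i → possible child types {A} ✗
  I^B I^B → possible child types {AB} ✓
  I^B i → possible child types {A, AB} ✓
  i i → possible child types {A} ✗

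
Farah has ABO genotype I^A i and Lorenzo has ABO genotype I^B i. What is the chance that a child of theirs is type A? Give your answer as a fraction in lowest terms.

ABO cross I^A i × I^B i → offspring phenotypes: 1/4 O, 1/4 A, 1/4 B, 1/4 AB.
So P(type A) = 1/4.

1/4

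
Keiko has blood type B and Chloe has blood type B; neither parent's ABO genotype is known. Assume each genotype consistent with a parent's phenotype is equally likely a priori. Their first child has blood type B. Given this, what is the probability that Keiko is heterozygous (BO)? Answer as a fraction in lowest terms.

Possible genotypes: Keiko ∈ {BB, BO}; Chloe ∈ {BB, BO}.
Weight each parental genotype pair by prior × P(type-B child):
  BB × BB: posterior weight 4/15.
  BB × BO: posterior weight 4/15.
  BO × BB: posterior weight 4/15.
  BO × BO: posterior weight 1/5.
Sum the posterior weight over pairs where Keiko is BO: 7/15.

7/15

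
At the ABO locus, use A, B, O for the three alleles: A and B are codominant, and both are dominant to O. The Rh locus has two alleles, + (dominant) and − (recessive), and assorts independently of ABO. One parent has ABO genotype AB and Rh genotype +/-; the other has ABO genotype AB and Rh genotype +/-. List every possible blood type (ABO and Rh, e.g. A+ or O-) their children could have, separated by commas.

Gametes from AB × AB give offspring ABO genotypes AA, AB, BB, i.e. phenotypes A, B, AB.
Rh cross +/- × +/- → phenotypes Rh+, Rh-.
Combining independently: A+, A-, B+, B-, AB+, AB-.

A+, A-, B+, B-, AB+, AB-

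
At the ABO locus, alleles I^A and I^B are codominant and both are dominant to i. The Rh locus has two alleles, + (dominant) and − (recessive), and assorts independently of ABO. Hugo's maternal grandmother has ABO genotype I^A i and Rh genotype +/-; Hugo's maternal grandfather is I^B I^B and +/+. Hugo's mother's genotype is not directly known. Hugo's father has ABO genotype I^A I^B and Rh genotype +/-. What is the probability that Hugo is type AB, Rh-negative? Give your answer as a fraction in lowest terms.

Hugo's mother's ABO genotype from I^A i × I^B I^B: 1/2 I^A I^B, 1/2 I^B i.
Crossing each possibility with the father I^A I^B and summing P(type AB): 1/2·1/2 + 1/2·1/4 = 3/8.
Similarly for Rh via the mother's Rh distribution: P(Rh-) = 1/8.
Independent loci: 3/8 × 1/8 = 3/64.

3/64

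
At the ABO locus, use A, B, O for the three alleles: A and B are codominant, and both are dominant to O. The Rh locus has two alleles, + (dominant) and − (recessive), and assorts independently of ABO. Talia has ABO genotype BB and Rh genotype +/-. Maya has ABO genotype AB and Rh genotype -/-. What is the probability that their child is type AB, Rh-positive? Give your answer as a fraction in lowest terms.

1/4

ABO cross BB × AB → offspring phenotypes: 1/2 B, 1/2 AB.
Rh cross +/- × -/- → 1/2 Rh+, 1/2 Rh-.
Independent loci: P(type AB, Rh-positive) = 1/2 × 1/2 = 1/4.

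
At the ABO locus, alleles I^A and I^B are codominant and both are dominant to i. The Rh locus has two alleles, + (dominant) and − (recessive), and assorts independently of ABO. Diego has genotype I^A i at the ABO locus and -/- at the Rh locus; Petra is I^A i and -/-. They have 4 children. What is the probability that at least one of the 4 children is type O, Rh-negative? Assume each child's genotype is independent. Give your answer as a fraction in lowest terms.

175/256

ABO cross I^A i × I^A i → 1/4 O, 3/4 A.
Rh cross -/- × -/- → 1 Rh-; so P(type O, Rh-negative) = 1/4 × 1 = 1/4 per child.
P(none) = (3/4)^4 = 81/256; P(at least one) = 1 − 81/256 = 175/256.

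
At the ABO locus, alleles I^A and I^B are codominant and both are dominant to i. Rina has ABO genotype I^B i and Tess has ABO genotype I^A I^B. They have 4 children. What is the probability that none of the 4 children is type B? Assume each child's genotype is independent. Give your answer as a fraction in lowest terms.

1/16

ABO cross I^B i × I^A I^B → 1/4 A, 1/2 B, 1/4 AB.
So P(type B) = 1/2 per child.
P(not type B) = 1/2 for one child; (1/2)^4 = 1/16.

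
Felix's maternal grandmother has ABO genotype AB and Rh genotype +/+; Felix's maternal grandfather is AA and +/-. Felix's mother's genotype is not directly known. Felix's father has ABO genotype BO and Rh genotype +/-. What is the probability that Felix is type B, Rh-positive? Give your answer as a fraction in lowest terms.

Felix's mother's ABO genotype from AB × AA: 1/2 AA, 1/2 AB.
Crossing each possibility with the father BO and summing P(type B): 1/2·0 + 1/2·1/2 = 1/4.
Similarly for Rh via the mother's Rh distribution: P(Rh+) = 7/8.
Independent loci: 1/4 × 7/8 = 7/32.

7/32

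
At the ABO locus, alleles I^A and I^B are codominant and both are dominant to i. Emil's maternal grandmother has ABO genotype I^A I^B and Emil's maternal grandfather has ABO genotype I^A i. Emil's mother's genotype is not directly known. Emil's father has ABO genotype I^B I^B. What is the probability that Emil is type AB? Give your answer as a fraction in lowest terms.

1/2

Emil's mother's ABO genotype from I^A I^B × I^A i: 1/4 I^A I^A, 1/4 I^A I^B, 1/4 I^A i, 1/4 I^B i.
Crossing each possibility with the father I^B I^B and summing P(type AB): 1/4·1 + 1/4·1/2 + 1/4·1/2 + 1/4·0 = 1/2.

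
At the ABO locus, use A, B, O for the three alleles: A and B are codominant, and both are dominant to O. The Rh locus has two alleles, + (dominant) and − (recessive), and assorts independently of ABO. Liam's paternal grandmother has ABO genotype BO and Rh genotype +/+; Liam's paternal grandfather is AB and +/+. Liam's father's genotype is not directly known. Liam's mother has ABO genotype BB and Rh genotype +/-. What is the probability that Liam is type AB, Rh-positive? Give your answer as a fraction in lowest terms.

1/4

Liam's father's ABO genotype from BO × AB: 1/4 AB, 1/4 AO, 1/4 BB, 1/4 BO.
Crossing each possibility with the mother BB and summing P(type AB): 1/4·1/2 + 1/4·1/2 + 1/4·0 + 1/4·0 = 1/4.
Similarly for Rh via the father's Rh distribution: P(Rh+) = 1.
Independent loci: 1/4 × 1 = 1/4.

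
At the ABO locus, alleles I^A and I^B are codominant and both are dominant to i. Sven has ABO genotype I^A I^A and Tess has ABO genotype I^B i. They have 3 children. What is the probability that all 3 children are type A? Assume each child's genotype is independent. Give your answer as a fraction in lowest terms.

1/8

ABO cross I^A I^A × I^B i → 1/2 A, 1/2 AB.
So P(type A) = 1/2 per child.
All 3 independent: (1/2)^3 = 1/8.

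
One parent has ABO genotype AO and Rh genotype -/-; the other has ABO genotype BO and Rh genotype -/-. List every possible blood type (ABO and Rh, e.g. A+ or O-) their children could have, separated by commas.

Gametes from AO × BO give offspring ABO genotypes AB, AO, BO, OO, i.e. phenotypes O, A, B, AB.
Rh cross -/- × -/- → phenotypes Rh-.
Combining independently: O-, A-, B-, AB-.

O-, A-, B-, AB-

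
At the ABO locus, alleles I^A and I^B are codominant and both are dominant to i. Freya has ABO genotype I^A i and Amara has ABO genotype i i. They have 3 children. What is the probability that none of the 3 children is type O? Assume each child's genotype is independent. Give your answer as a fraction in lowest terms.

ABO cross I^A i × i i → 1/2 O, 1/2 A.
So P(type O) = 1/2 per child.
P(not type O) = 1/2 for one child; (1/2)^3 = 1/8.

1/8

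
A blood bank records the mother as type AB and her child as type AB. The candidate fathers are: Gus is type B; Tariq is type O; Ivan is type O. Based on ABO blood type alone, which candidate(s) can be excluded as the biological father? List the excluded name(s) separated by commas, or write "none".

A candidate is excluded only if no genotype consistent with his phenotype could produce a type AB child with a type AB mother.
Tariq (type O): no genotype consistent with that phenotype can produce a type-AB child with a type-AB mother.
Ivan (type O): no genotype consistent with that phenotype can produce a type-AB child with a type-AB mother.

Tariq, Ivan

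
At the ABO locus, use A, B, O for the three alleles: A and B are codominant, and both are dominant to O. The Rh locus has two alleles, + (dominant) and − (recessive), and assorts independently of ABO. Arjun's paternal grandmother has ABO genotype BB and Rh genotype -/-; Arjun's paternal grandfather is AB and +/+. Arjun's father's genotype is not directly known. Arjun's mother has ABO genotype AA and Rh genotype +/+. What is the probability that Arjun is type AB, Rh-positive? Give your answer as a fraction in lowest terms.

3/4

Arjun's father's ABO genotype from BB × AB: 1/2 AB, 1/2 BB.
Crossing each possibility with the mother AA and summing P(type AB): 1/2·1/2 + 1/2·1 = 3/4.
Similarly for Rh via the father's Rh distribution: P(Rh+) = 1.
Independent loci: 3/4 × 1 = 3/4.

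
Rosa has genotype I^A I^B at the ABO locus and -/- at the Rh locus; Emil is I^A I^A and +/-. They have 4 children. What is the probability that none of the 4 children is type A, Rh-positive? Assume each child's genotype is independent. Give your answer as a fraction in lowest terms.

ABO cross I^A I^B × I^A I^A → 1/2 A, 1/2 AB.
Rh cross -/- × +/- → 1/2 Rh+, 1/2 Rh-; so P(type A, Rh-positive) = 1/2 × 1/2 = 1/4 per child.
P(not type A, Rh-positive) = 3/4 for one child; (3/4)^4 = 81/256.

81/256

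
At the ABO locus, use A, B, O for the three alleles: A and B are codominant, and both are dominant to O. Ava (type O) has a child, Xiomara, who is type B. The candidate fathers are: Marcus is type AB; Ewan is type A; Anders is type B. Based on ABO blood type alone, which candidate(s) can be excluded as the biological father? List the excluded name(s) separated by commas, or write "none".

A candidate is excluded only if no genotype consistent with his phenotype could produce a type B child with a type O mother.
Ewan (type A): no genotype consistent with that phenotype can produce a type-B child with a type-O mother.

Ewan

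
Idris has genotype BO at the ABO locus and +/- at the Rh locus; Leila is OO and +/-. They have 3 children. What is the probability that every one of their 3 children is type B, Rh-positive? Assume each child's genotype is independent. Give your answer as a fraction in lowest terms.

ABO cross BO × OO → 1/2 O, 1/2 B.
Rh cross +/- × +/- → 3/4 Rh+, 1/4 Rh-; so P(type B, Rh-positive) = 1/2 × 3/4 = 3/8 per child.
All 3 independent: (3/8)^3 = 27/512.

27/512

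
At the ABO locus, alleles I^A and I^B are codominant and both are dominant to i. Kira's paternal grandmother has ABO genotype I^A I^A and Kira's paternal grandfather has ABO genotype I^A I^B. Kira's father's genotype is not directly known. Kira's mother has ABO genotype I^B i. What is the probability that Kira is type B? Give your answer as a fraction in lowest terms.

1/4

Kira's father's ABO genotype from I^A I^A × I^A I^B: 1/2 I^A I^A, 1/2 I^A I^B.
Crossing each possibility with the mother I^B i and summing P(type B): 1/2·0 + 1/2·1/2 = 1/4.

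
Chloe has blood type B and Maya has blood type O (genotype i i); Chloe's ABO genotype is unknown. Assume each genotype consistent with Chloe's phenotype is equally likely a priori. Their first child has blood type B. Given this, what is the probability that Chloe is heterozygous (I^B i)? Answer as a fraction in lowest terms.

1/3

Possible genotypes: Chloe ∈ {I^B I^B, I^B i}; Maya ∈ {i i}.
Weight each parental genotype pair by prior × P(type-B child):
  I^B I^B × i i: posterior weight 2/3.
  I^B i × i i: posterior weight 1/3.
Sum the posterior weight over pairs where Chloe is I^B i: 1/3.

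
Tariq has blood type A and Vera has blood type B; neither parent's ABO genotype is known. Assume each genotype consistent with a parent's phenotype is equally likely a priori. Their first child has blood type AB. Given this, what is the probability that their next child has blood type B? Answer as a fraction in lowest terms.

Possible genotypes: Tariq ∈ {AA, AO}; Vera ∈ {BB, BO}.
Weight each parental genotype pair by prior × P(type-AB child):
  AA × BB: posterior weight 4/9; P(next child type B) = 0.
  AA × BO: posterior weight 2/9; P(next child type B) = 0.
  AO × BB: posterior weight 2/9; P(next child type B) = 1/2.
  AO × BO: posterior weight 1/9; P(next child type B) = 1/4.
Weighted sum = 5/36.

5/36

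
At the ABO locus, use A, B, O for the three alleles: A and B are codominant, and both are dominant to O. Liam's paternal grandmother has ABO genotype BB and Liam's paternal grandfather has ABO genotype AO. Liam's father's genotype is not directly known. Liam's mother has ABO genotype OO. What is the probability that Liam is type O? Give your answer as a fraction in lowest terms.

Liam's father's ABO genotype from BB × AO: 1/2 AB, 1/2 BO.
Crossing each possibility with the mother OO and summing P(type O): 1/2·0 + 1/2·1/2 = 1/4.

1/4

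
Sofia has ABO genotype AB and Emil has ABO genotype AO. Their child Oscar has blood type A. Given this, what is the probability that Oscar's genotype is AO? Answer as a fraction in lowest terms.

Cross AB × AO → 1/4 AA, 1/4 AB, 1/4 AO, 1/4 BO.
Type-A genotypes among offspring: AA (1/4), AO (1/4); total 1/2.
P(AO | type A) = (1/4) / (1/2) = 1/2.

1/2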